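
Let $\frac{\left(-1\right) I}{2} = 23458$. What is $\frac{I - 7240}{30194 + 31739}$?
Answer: $- \frac{54156}{61933} \approx -0.87443$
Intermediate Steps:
$I = -46916$ ($I = \left(-2\right) 23458 = -46916$)
$\frac{I - 7240}{30194 + 31739} = \frac{-46916 - 7240}{30194 + 31739} = - \frac{54156}{61933}$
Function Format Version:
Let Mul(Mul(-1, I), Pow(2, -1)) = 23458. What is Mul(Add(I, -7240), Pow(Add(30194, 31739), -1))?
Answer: Rational(-54156, 61933) ≈ -0.87443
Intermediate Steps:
I = -46916 (I = Mul(-2, 23458) = -46916)
Mul(Add(I, -7240), Pow(Add(30194, 31739), -1)) = Mul(Add(-46916, -7240), Pow(Add(30194, 31739), -1)) = Mul(-54156, Pow(61933, -1)) = Mul(-54156, Rational(1, 61933)) = Rational(-54156, 61933)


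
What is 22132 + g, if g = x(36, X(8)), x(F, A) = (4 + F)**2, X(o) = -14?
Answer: 23732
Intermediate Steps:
g = 1600 (g = (4 + 36)**2 = 40**2 = 1600)
22132 + g = 22132 + 1600 = 23732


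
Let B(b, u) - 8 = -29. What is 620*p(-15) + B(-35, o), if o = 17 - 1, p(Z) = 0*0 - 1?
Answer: -641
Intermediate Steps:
p(Z) = -1 (p(Z) = 0 - 1 = -1)
o = 16
B(b, u) = -21 (B(b, u) = 8 - 29 = -21)
620*p(-15) + B(-35, o) = 620*(-1) - 21 = -620 - 21 = -641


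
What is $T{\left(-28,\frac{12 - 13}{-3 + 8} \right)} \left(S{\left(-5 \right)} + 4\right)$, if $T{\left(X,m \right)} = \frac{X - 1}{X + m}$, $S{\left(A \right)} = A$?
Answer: $- \frac{145}{141} \approx -1.0284$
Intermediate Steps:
$T{\left(X,m \right)} = \frac{-1 + X}{X + m}$
$T{\left(-28,\frac{12 - 13}{-3 + 8} \right)} \left(S{\left(-5 \right)} + 4\right) = \frac{-1 - 28}{-28 + \frac{12 - 13}{-3 + 8}} \left(-5 + 4\right) = \frac{1}{-28 - \frac{1}{5}} \left(-29\right) \left(-1\right) = \frac{1}{- \frac{141}{5}} \left(-29\right) \left(-1\right) = \left(- \frac{5}{141}\right) \left(-29\right) \left(-1\right) = \frac{145}{141} \left(-1\right) = - \frac{145}{141}$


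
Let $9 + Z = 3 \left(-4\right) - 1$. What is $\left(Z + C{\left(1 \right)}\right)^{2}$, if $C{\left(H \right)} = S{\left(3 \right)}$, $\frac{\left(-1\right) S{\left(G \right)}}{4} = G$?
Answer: $1156$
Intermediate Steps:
$S{\left(G \right)} = - 4 G$
$C{\left(H \right)} = -12$ ($C{\left(H \right)} = \left(-4\right) 3 = -12$)
$Z = -22$ ($Z = -9 + \left(3 \left(-4\right) - 1\right) = -9 - 13 = -22$)
$\left(Z + C{\left(1 \right)}\right)^{2} = \left(-22 - 12\right)^{2} = \left(-34\right)^{2} = 1156$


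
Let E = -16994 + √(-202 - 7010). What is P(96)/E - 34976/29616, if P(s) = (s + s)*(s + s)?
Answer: -111932123534/33410925753 - 4608*I*√1803/18050203 ≈ -3.3502 - 0.01084*I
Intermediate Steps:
E = -16994 + 2*I*√1803 (E = -16994 + √(-7212) = -16994 + 2*I*√1803 ≈ -16994.0 + 84.923*I)
P(s) = 4*s² (P(s) = (2*s)*(2*s) = 4*s²)
P(96)/E - 34976/29616 = (4*96²)/(-16994 + 2*I*√1803) - 34976/29616 = (4*9216)/(-16994 + 2*I*√1803) - 34976*1/29616 = 36864/(-16994 + 2*I*√1803) - 2186/1851 = -2186/1851 + 36864/(-16994 + 2*I*√1803)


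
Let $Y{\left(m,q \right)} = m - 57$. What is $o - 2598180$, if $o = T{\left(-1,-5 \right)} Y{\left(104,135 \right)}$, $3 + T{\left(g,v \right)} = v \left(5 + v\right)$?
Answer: $-2598321$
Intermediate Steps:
$Y{\left(m,q \right)} = -57 + m$
$T{\left(g,v \right)} = -3 + v \left(5 + v\right)$
$o = -141$ ($o = \left(-3 + \left(-5\right)^{2} + 5 \left(-5\right)\right) \left(-57 + 104\right) = \left(-3 + 25 - 25\right) 47 = \left(-3\right) 47 = -141$)
$o - 2598180 = -141 - 2598180 = -2598321$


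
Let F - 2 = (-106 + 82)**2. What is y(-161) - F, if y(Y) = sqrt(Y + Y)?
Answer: -578 + I*sqrt(322) ≈ -578.0 + 17.944*I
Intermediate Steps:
y(Y) = sqrt(2)*sqrt(Y) (y(Y) = sqrt(2*Y) = sqrt(2)*sqrt(Y))
F = 578 (F = 2 + (-106 + 82)**2 = 2 + (-24)**2 = 2 + 576 = 578)
y(-161) - F = sqrt(2)*sqrt(-161) - 1*578 = sqrt(2)*(I*sqrt(161)) - 578 = I*sqrt(322) - 578 = -578 + I*sqrt(322)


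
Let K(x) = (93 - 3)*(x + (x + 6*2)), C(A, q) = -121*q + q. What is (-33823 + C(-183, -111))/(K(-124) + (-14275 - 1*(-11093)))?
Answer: 20503/24422 ≈ 0.83953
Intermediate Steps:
C(A, q) = -120*q
K(x) = 1080 + 180*x (K(x) = 90*(x + (x + 12)) = 90*(x + (12 + x)) = 90*(12 + 2*x) = 1080 + 180*x)
(-33823 + C(-183, -111))/(K(-124) + (-14275 - 1*(-11093))) = (-33823 - 120*(-111))/((1080 + 180*(-124)) + (-14275 - 1*(-11093))) = (-33823 + 13320)/((1080 - 22320) + (-14275 + 11093)) = -20503/(-21240 - 3182) = -20503/(-24422) = -20503*(-1/24422) = 20503/24422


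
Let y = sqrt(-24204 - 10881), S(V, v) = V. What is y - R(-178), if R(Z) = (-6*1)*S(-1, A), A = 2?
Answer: -6 + I*sqrt(35085) ≈ -6.0 + 187.31*I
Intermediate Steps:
R(Z) = 6 (R(Z) = -6*1*(-1) = -6*(-1) = 6)
y = I*sqrt(35085) (y = sqrt(-35085) = I*sqrt(35085) ≈ 187.31*I)
y - R(-178) = I*sqrt(35085) - 1*6 = I*sqrt(35085) - 6 = -6 + I*sqrt(35085)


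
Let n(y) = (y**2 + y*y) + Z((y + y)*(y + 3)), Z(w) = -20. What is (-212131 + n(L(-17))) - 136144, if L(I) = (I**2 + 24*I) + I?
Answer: -311303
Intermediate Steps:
L(I) = I**2 + 25*I
n(y) = -20 + 2*y**2 (n(y) = (y**2 + y*y) - 20 = (y**2 + y**2) - 20 = 2*y**2 - 20 = -20 + 2*y**2)
(-212131 + n(L(-17))) - 136144 = (-212131 + (-20 + 2*(-17*(25 - 17))**2)) - 136144 = (-212131 + (-20 + 2*(-17*8)**2)) - 136144 = (-212131 + (-20 + 2*(-136)**2)) - 136144 = (-212131 + (-20 + 2*18496)) - 136144 = (-212131 + (-20 + 36992)) - 136144 = (-212131 + 36972) - 136144 = -175159 - 136144 = -311303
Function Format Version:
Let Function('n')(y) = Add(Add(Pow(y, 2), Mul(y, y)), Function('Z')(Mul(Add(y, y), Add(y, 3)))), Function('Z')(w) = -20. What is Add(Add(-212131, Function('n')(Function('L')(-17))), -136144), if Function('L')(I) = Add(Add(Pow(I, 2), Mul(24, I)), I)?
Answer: -311303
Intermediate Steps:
Function('L')(I) = Add(Pow(I, 2), Mul(25, I))
Function('n')(y) = Add(-20, Mul(2, Pow(y, 2))) (Function('n')(y) = Add(Add(Pow(y, 2), Mul(y, y)), -20) = Add(Add(Pow(y, 2), Pow(y, 2)), -20) = Add(Mul(2, Pow(y, 2)), -20) = Add(-20, Mul(2, Pow(y, 2))))
Add(Add(-212131, Function('n')(Function('L')(-17))), -136144) = Add(Add(-212131, Add(-20, Mul(2, Pow(Mul(-17, Add(25, -17)), 2)))), -136144) = Add(Add(-212131, Add(-20, Mul(2, Pow(Mul(-17, 8), 2)))), -136144) = Add(Add(-212131, Add(-20, Mul(2, Pow(-136, 2)))), -136144) = Add(Add(-212131, Add(-20, Mul(2, 18496))), -136144) = Add(Add(-212131, Add(-20, 36992)), -136144) = Add(Add(-212131, 36972), -136144) = Add(-175159, -136144) = -311303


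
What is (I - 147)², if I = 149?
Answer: 4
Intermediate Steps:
(I - 147)² = (149 - 147)² = 2² = 4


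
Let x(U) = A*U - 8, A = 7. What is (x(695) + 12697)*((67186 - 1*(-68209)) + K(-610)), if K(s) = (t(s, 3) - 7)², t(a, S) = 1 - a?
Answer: 8780703894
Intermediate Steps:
x(U) = -8 + 7*U (x(U) = 7*U - 8 = -8 + 7*U)
K(s) = (-6 - s)² (K(s) = ((1 - s) - 7)² = (-6 - s)²)
(x(695) + 12697)*((67186 - 1*(-68209)) + K(-610)) = ((-8 + 7*695) + 12697)*((67186 - 1*(-68209)) + (6 - 610)²) = ((-8 + 4865) + 12697)*((67186 + 68209) + (-604)²) = (4857 + 12697)*(135395 + 364816) = 17554*500211 = 8780703894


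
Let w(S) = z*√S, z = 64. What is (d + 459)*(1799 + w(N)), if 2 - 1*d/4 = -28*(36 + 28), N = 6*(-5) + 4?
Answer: 13735365 + 488640*I*√26 ≈ 1.3735e+7 + 2.4916e+6*I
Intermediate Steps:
N = -26 (N = -30 + 4 = -26)
w(S) = 64*√S
d = 7176 (d = 8 - (-112)*(36 + 28) = 8 - (-112)*64 = 8 - 4*(-1792) = 8 + 7168 = 7176)
(d + 459)*(1799 + w(N)) = (7176 + 459)*(1799 + 64*√(-26)) = 7635*(1799 + 64*(I*√26)) = 7635*(1799 + 64*I*√26) = 13735365 + 488640*I*√26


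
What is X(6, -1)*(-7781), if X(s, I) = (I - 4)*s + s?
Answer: 186744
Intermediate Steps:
X(s, I) = s + s*(-4 + I) (X(s, I) = (-4 + I)*s + s = s*(-4 + I) + s = s + s*(-4 + I))
X(6, -1)*(-7781) = (6*(-3 - 1))*(-7781) = (6*(-4))*(-7781) = -24*(-7781) = 186744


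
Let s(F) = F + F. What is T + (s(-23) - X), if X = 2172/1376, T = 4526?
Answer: 1540577/344 ≈ 4478.4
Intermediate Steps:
s(F) = 2*F
X = 543/344 (X = 2172*(1/1376) = 543/344 ≈ 1.5785)
T + (s(-23) - X) = 4526 + (2*(-23) - 1*543/344) = 4526 + (-46 - 543/344) = 4526 - 16367/344 = 1540577/344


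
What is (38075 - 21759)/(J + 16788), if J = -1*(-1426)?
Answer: 8158/9107 ≈ 0.89579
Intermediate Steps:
J = 1426
(38075 - 21759)/(J + 16788) = (38075 - 21759)/(1426 + 16788) = 16316/18214 = 16316*(1/18214) = 8158/9107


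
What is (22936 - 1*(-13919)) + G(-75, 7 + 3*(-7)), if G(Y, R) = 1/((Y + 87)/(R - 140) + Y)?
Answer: 213058678/5781 ≈ 36855.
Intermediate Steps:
G(Y, R) = 1/(Y + (87 + Y)/(-140 + R)) (G(Y, R) = 1/((87 + Y)/(-140 + R) + Y) = 1/(Y + (87 + Y)/(-140 + R)))
(22936 - 1*(-13919)) + G(-75, 7 + 3*(-7)) = (22936 - 1*(-13919)) + (-140 + (7 + 3*(-7)))/(87 - 139*(-75) + (7 + 3*(-7))*(-75)) = (22936 + 13919) + (-140 + (7 - 21))/(87 + 10425 + (7 - 21)*(-75)) = 36855 + (-140 - 14)/(87 + 10425 - 14*(-75)) = 36855 - 154/(87 + 10425 + 1050) = 36855 - 154/11562 = 36855 + (1/11562)*(-154) = 36855 - 77/5781 = 213058678/5781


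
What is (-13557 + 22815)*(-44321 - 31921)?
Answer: -705848436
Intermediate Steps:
(-13557 + 22815)*(-44321 - 31921) = 9258*(-76242) = -705848436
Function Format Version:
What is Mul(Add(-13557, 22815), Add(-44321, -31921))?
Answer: -705848436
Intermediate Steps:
Mul(Add(-13557, 22815), Add(-44321, -31921)) = Mul(9258, -76242) = -705848436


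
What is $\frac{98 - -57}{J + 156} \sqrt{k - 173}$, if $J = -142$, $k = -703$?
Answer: $\frac{155 i \sqrt{219}}{7} \approx 327.68 i$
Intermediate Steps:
$\frac{98 - -57}{J + 156} \sqrt{k - 173} = \frac{98 - -57}{-142 + 156} \sqrt{-703 - 173} = \frac{98 + 57}{14} \sqrt{-876} = 155 \cdot \frac{1}{14} \cdot 2 i \sqrt{219} = \frac{155 \cdot 2 i \sqrt{219}}{14} = \frac{155 i \sqrt{219}}{7}$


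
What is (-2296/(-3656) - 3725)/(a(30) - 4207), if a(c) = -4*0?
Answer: 1702038/1922599 ≈ 0.88528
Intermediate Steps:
a(c) = 0
(-2296/(-3656) - 3725)/(a(30) - 4207) = (-2296/(-3656) - 3725)/(0 - 4207) = (-2296*(-1/3656) - 3725)/(-4207) = (287/457 - 3725)*(-1/4207) = -1702038/457*(-1/4207) = 1702038/1922599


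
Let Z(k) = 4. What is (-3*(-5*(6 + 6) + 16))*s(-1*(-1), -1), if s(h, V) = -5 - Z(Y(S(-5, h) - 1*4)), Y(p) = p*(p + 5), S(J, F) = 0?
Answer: -1188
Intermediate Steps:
Y(p) = p*(5 + p)
s(h, V) = -9 (s(h, V) = -5 - 1*4 = -5 - 4 = -9)
(-3*(-5*(6 + 6) + 16))*s(-1*(-1), -1) = -3*(-5*(6 + 6) + 16)*(-9) = -3*(-5*12 + 16)*(-9) = -3*(-60 + 16)*(-9) = -3*(-44)*(-9) = 132*(-9) = -1188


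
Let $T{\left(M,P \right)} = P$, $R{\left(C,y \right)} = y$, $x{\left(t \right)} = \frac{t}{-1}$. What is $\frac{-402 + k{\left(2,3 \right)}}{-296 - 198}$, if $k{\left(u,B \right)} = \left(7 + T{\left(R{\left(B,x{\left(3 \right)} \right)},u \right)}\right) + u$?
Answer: $\frac{391}{494} \approx 0.7915$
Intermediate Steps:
$x{\left(t \right)} = - t$ ($x{\left(t \right)} = t \left(-1\right) = - t$)
$k{\left(u,B \right)} = 7 + 2 u$ ($k{\left(u,B \right)} = \left(7 + u\right) + u = 7 + 2 u$)
$\frac{-402 + k{\left(2,3 \right)}}{-296 - 198} = \frac{-402 + \left(7 + 2 \cdot 2\right)}{-296 - 198} = \frac{-402 + \left(7 + 4\right)}{-494} = \left(-402 + 11\right) \left(- \frac{1}{494}\right) = \left(-391\right) \left(- \frac{1}{494}\right) = \frac{391}{494}$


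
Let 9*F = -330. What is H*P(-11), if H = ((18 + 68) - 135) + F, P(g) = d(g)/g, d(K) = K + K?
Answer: -514/3 ≈ -171.33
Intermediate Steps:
F = -110/3 (F = (⅑)*(-330) = -110/3 ≈ -36.667)
d(K) = 2*K
P(g) = 2 (P(g) = (2*g)/g = 2)
H = -257/3 (H = ((18 + 68) - 135) - 110/3 = (86 - 135) - 110/3 = -49 - 110/3 = -257/3 ≈ -85.667)
H*P(-11) = -257/3*2 = -514/3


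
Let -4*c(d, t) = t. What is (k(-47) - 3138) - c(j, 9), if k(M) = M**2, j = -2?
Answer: -3707/4 ≈ -926.75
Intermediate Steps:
c(d, t) = -t/4
(k(-47) - 3138) - c(j, 9) = ((-47)**2 - 3138) - (-1)*9/4 = (2209 - 3138) - 1*(-9/4) = -929 + 9/4 = -3707/4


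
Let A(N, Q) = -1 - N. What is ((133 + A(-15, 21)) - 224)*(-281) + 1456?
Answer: 23093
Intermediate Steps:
((133 + A(-15, 21)) - 224)*(-281) + 1456 = ((133 + (-1 - 1*(-15))) - 224)*(-281) + 1456 = ((133 + (-1 + 15)) - 224)*(-281) + 1456 = ((133 + 14) - 224)*(-281) + 1456 = (147 - 224)*(-281) + 1456 = -77*(-281) + 1456 = 21637 + 1456 = 23093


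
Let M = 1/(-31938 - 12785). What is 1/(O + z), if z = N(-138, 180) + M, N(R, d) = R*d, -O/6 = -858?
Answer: -44723/880685317 ≈ -5.0782e-5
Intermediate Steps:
O = 5148 (O = -6*(-858) = 5148)
M = -1/44723 (M = 1/(-44723) = -1/44723 ≈ -2.2360e-5)
z = -1110919321/44723 (z = -138*180 - 1/44723 = -24840 - 1/44723 = -1110919321/44723 ≈ -24840.)
1/(O + z) = 1/(5148 - 1110919321/44723) = 1/(-880685317/44723) = -44723/880685317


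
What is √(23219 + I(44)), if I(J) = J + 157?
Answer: 2*√5855 ≈ 153.04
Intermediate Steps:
I(J) = 157 + J
√(23219 + I(44)) = √(23219 + (157 + 44)) = √(23219 + 201) = √23420 = 2*√5855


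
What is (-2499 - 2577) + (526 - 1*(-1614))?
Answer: -2936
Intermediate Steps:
(-2499 - 2577) + (526 - 1*(-1614)) = -5076 + (526 + 1614) = -5076 + 2140 = -2936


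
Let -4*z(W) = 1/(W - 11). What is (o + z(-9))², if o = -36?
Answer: 8288641/6400 ≈ 1295.1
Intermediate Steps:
z(W) = -1/(4*(-11 + W)) (z(W) = -1/(4*(W - 11)) = -1/(4*(-11 + W)))
(o + z(-9))² = (-36 - 1/(-44 + 4*(-9)))² = (-36 - 1/(-44 - 36))² = (-36 - 1/(-80))² = (-36 - 1*(-1/80))² = (-36 + 1/80)² = (-2879/80)² = 8288641/6400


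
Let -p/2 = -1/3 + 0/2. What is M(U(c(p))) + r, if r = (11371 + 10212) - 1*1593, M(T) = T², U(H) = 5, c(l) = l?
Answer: 20015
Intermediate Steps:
p = ⅔ (p = -2*(-1/3 + 0/2) = -2*(-1*⅓ + 0*(½)) = -2*(-⅓ + 0) = -2*(-⅓) = ⅔ ≈ 0.66667)
r = 19990 (r = 21583 - 1593 = 19990)
M(U(c(p))) + r = 5² + 19990 = 25 + 19990 = 20015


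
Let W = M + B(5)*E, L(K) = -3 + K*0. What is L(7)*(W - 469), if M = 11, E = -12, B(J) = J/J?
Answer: 1410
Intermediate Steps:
B(J) = 1
L(K) = -3 (L(K) = -3 + 0 = -3)
W = -1 (W = 11 + 1*(-12) = 11 - 12 = -1)
L(7)*(W - 469) = -3*(-1 - 469) = -3*(-470) = 1410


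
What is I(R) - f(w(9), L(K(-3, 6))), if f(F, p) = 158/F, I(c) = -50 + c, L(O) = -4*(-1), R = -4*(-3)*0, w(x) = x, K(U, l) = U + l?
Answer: -608/9 ≈ -67.556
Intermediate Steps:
R = 0 (R = 12*0 = 0)
L(O) = 4
I(R) - f(w(9), L(K(-3, 6))) = (-50 + 0) - 158/9 = -50 - 158/9 = -608/9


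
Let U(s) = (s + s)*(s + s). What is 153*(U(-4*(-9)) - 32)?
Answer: 788256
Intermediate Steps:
U(s) = 4*s² (U(s) = (2*s)*(2*s) = 4*s²)
153*(U(-4*(-9)) - 32) = 153*(4*(-4*(-9))² - 32) = 153*(4*36² - 32) = 153*(4*1296 - 32) = 153*(5184 - 32) = 153*5152 = 788256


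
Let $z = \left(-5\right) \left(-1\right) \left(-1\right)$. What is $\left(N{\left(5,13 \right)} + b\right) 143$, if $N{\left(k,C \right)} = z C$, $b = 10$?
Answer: $-7865$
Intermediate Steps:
$z = -5$ ($z = 5 \left(-1\right) = -5$)
$N{\left(k,C \right)} = - 5 C$
$\left(N{\left(5,13 \right)} + b\right) 143 = \left(\left(-5\right) 13 + 10\right) 143 = \left(-65 + 10\right) 143 = \left(-55\right) 143 = -7865$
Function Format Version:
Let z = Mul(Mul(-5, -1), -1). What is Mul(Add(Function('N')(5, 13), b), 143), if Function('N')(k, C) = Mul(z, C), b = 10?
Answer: -7865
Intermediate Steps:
z = -5 (z = Mul(5, -1) = -5)
Function('N')(k, C) = Mul(-5, C)
Mul(Add(Function('N')(5, 13), b), 143) = Mul(Add(Mul(-5, 13), 10), 143) = Mul(Add(-65, 10), 143) = Mul(-55, 143) = -7865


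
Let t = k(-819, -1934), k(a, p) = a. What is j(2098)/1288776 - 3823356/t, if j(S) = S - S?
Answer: 1274452/273 ≈ 4668.3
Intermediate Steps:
j(S) = 0
t = -819
j(2098)/1288776 - 3823356/t = 0/1288776 - 3823356/(-819) = 0*(1/1288776) - 3823356*(-1/819) = 0 + 1274452/273 = 1274452/273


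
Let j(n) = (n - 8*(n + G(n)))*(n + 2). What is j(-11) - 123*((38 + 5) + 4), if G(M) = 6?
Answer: -6042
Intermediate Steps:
j(n) = (-48 - 7*n)*(2 + n) (j(n) = (n - 8*(n + 6))*(n + 2) = (n - 8*(6 + n))*(2 + n) = (n + (-48 - 8*n))*(2 + n) = (-48 - 7*n)*(2 + n))
j(-11) - 123*((38 + 5) + 4) = (-96 - 62*(-11) - 7*(-11)²) - 123*((38 + 5) + 4) = (-96 + 682 - 7*121) - 123*(43 + 4) = (-96 + 682 - 847) - 123*47 = -261 - 5781 = -6042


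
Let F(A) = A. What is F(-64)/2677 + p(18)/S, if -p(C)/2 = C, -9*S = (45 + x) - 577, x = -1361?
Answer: -329500/1689187 ≈ -0.19506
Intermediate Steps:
S = 631/3 (S = -((45 - 1361) - 577)/9 = -(-1316 - 577)/9 = -⅑*(-1893) = 631/3 ≈ 210.33)
p(C) = -2*C
F(-64)/2677 + p(18)/S = -64/2677 + (-2*18)/(631/3) = -64*1/2677 - 36*3/631 = -64/2677 - 108/631 = -329500/1689187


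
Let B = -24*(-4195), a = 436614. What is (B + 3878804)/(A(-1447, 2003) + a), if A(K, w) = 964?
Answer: 1989742/218789 ≈ 9.0943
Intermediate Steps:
B = 100680
(B + 3878804)/(A(-1447, 2003) + a) = (100680 + 3878804)/(964 + 436614) = 3979484/437578 = 3979484*(1/437578) = 1989742/218789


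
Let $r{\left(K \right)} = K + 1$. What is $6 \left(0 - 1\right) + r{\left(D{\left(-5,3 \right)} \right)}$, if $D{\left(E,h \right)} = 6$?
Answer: $1$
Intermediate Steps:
$r{\left(K \right)} = 1 + K$
$6 \left(0 - 1\right) + r{\left(D{\left(-5,3 \right)} \right)} = 6 \left(0 - 1\right) + \left(1 + 6\right) = 6 \left(0 - 1\right) + 7 = 6 \left(-1\right) + 7 = -6 + 7 = 1$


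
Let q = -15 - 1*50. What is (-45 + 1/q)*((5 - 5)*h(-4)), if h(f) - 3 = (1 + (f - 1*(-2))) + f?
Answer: 0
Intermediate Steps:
h(f) = 6 + 2*f (h(f) = 3 + ((1 + (f - 1*(-2))) + f) = 3 + ((1 + (f + 2)) + f) = 3 + ((1 + (2 + f)) + f) = 3 + ((3 + f) + f) = 3 + (3 + 2*f) = 6 + 2*f)
q = -65 (q = -15 - 50 = -65)
(-45 + 1/q)*((5 - 5)*h(-4)) = (-45 + 1/(-65))*((5 - 5)*(6 + 2*(-4))) = (-45 - 1/65)*(0*(6 - 8)) = -0*(-2) = -2926/65*0 = 0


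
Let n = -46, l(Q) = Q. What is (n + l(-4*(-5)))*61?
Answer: -1586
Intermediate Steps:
(n + l(-4*(-5)))*61 = (-46 - 4*(-5))*61 = (-46 + 20)*61 = -26*61 = -1586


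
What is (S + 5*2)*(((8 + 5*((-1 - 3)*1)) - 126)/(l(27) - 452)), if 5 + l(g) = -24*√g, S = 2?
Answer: 756792/193297 - 119232*√3/193297 ≈ 2.8468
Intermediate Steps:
l(g) = -5 - 24*√g
(S + 5*2)*(((8 + 5*((-1 - 3)*1)) - 126)/(l(27) - 452)) = (2 + 5*2)*(((8 + 5*((-1 - 3)*1)) - 126)/((-5 - 72*√3) - 452)) = (2 + 10)*(((8 + 5*(-4*1)) - 126)/((-5 - 72*√3) - 452)) = 12*(((8 + 5*(-4)) - 126)/((-5 - 72*√3) - 452)) = 12*(((8 - 20) - 126)/(-457 - 72*√3)) = 12*((-12 - 126)/(-457 - 72*√3)) = 12*(-138/(-457 - 72*√3)) = -1656/(-457 - 72*√3)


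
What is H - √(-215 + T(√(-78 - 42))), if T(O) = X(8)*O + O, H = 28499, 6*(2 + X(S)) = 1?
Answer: 28499 - √(-1935 - 15*I*√30)/3 ≈ 28499.0 + 14.666*I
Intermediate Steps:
X(S) = -11/6 (X(S) = -2 + (⅙)*1 = -2 + ⅙ = -11/6)
T(O) = -5*O/6 (T(O) = -11*O/6 + O = -5*O/6)
H - √(-215 + T(√(-78 - 42))) = 28499 - √(-215 - 5*√(-78 - 42)/6) = 28499 - √(-215 - 5*I*√30/3)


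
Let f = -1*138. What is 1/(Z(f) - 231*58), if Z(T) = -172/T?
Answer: -69/924376 ≈ -7.4645e-5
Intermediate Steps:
f = -138
1/(Z(f) - 231*58) = 1/(-172/(-138) - 231*58) = 1/(-172*(-1/138) - 1*13398) = 1/(86/69 - 13398) = 1/(-924376/69) = -69/924376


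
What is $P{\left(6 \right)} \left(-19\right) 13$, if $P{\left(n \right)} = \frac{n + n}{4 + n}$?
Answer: $- \frac{1482}{5} \approx -296.4$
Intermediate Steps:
$P{\left(n \right)} = \frac{2 n}{4 + n}$
$P{\left(6 \right)} \left(-19\right) 13 = 2 \cdot 6 \frac{1}{4 + 6} \left(-19\right) 13 = 2 \cdot 6 \cdot \frac{1}{10} \left(-19\right) 13 = \frac{6}{5} \left(-19\right) 13 = \left(- \frac{114}{5}\right) 13 = - \frac{1482}{5}$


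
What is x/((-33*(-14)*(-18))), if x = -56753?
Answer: 56753/8316 ≈ 6.8246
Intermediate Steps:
x/((-33*(-14)*(-18))) = -56753/(-33*(-14)*(-18)) = -56753/(462*(-18)) = -56753/(-8316) = -56753*(-1/8316) = 56753/8316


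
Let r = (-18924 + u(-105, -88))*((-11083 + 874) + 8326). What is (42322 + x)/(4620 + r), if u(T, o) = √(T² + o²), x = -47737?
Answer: -5415/35380541 ≈ -0.00015305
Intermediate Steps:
r = 35375921 (r = (-18924 + √((-105)² + (-88)²))*((-11083 + 874) + 8326) = (-18924 + √(11025 + 7744))*(-10209 + 8326) = (-18924 + √18769)*(-1883) = (-18924 + 137)*(-1883) = -18787*(-1883) = 35375921)
(42322 + x)/(4620 + r) = (42322 - 47737)/(4620 + 35375921) = -5415/35380541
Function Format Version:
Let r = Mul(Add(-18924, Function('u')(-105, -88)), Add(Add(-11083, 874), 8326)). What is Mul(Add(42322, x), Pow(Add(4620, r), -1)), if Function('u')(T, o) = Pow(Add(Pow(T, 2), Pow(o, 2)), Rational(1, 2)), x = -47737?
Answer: Rational(-5415, 35380541) ≈ -0.00015305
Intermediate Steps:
r = 35375921 (r = Mul(Add(-18924, Pow(Add(Pow(-105, 2), Pow(-88, 2)), Rational(1, 2))), Add(Add(-11083, 874), 8326)) = Mul(Add(-18924, Pow(Add(11025, 7744), Rational(1, 2))), Add(-10209, 8326)) = Mul(Add(-18924, Pow(18769, Rational(1, 2))), -1883) = Mul(Add(-18924, 137), -1883) = Mul(-18787, -1883) = 35375921)
Mul(Add(42322, x), Pow(Add(4620, r), -1)) = Mul(Add(42322, -47737), Pow(Add(4620, 35375921), -1)) = Mul(-5415, Pow(35380541, -1)) = Mul(-5415, Rational(1, 35380541)) = Rational(-5415, 35380541)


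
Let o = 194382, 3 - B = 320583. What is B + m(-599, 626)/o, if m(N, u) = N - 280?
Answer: -20771660813/64794 ≈ -3.2058e+5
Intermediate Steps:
m(N, u) = -280 + N
B = -320580 (B = 3 - 1*320583 = 3 - 320583 = -320580)
B + m(-599, 626)/o = -320580 + (-280 - 599)/194382 = -320580 - 879*1/194382 = -320580 - 293/64794 = -20771660813/64794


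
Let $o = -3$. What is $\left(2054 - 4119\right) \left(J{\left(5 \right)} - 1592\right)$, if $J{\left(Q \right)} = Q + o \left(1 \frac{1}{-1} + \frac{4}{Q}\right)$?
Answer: $3275916$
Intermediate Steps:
$J{\left(Q \right)} = 3 + Q - \frac{12}{Q}$ ($J{\left(Q \right)} = Q - 3 \left(1 \frac{1}{-1} + \frac{4}{Q}\right) = Q - 3 \left(1 \left(-1\right) + \frac{4}{Q}\right) = Q - 3 \left(-1 + \frac{4}{Q}\right) = Q + \left(3 - \frac{12}{Q}\right) = 3 + Q - \frac{12}{Q}$)
$\left(2054 - 4119\right) \left(J{\left(5 \right)} - 1592\right) = \left(2054 - 4119\right) \left(\left(3 + 5 - \frac{12}{5}\right) - 1592\right) = - 2065 \left(\left(3 + 5 - \frac{12}{5}\right) - 1592\right) = - 2065 \left(\frac{28}{5} - 1592\right) = \left(-2065\right) \left(- \frac{7932}{5}\right) = 3275916$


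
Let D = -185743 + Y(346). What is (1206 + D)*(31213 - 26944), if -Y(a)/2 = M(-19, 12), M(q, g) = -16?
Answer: -787651845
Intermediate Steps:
Y(a) = 32 (Y(a) = -2*(-16) = 32)
D = -185711 (D = -185743 + 32 = -185711)
(1206 + D)*(31213 - 26944) = (1206 - 185711)*(31213 - 26944) = -184505*4269 = -787651845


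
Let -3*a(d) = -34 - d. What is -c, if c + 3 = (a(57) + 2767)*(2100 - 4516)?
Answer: 20275081/3 ≈ 6.7584e+6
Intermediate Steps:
a(d) = 34/3 + d/3 (a(d) = -(-34 - d)/3 = 34/3 + d/3)
c = -20275081/3 (c = -3 + ((34/3 + (⅓)*57) + 2767)*(2100 - 4516) = -3 + ((34/3 + 19) + 2767)*(-2416) = -3 + (91/3 + 2767)*(-2416) = -3 + (8392/3)*(-2416) = -3 - 20275072/3 = -20275081/3 ≈ -6.7584e+6)
-c = -1*(-20275081/3) = 20275081/3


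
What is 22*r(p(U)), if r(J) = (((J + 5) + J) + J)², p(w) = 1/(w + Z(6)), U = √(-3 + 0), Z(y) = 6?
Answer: 44*(-169*I + 55*√3)/(-11*I + 4*√3) ≈ 655.83 - 32.017*I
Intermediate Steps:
U = I*√3 (U = √(-3) = I*√3 ≈ 1.732*I)
p(w) = 1/(6 + w) (p(w) = 1/(w + 6) = 1/(6 + w))
r(J) = (5 + 3*J)² (r(J) = (((5 + J) + J) + J)² = ((5 + 2*J) + J)² = (5 + 3*J)²)
22*r(p(U)) = 22*(5 + 3/(6 + I*√3))²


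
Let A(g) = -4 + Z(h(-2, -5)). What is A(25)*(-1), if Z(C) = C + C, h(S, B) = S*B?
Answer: -16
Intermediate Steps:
h(S, B) = B*S
Z(C) = 2*C
A(g) = 16 (A(g) = -4 + 2*(-5*(-2)) = -4 + 2*10 = -4 + 20 = 16)
A(25)*(-1) = 16*(-1) = -16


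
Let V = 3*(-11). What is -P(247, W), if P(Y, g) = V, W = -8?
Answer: 33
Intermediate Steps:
V = -33
P(Y, g) = -33
-P(247, W) = -1*(-33) = 33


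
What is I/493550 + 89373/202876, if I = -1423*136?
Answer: 2423928811/50064724900 ≈ 0.048416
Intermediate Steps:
I = -193528
I/493550 + 89373/202876 = -193528/493550 + 89373/202876 = -193528*1/493550 + 89373*(1/202876) = -96764/246775 + 89373/202876 = 2423928811/50064724900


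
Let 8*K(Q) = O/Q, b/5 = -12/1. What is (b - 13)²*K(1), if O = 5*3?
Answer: 79935/8 ≈ 9991.9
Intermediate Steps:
O = 15
b = -60 (b = 5*(-12/1) = 5*(-12*1) = 5*(-12) = -60)
K(Q) = 15/(8*Q) (K(Q) = (15/Q)/8 = 15/(8*Q))
(b - 13)²*K(1) = (-60 - 13)²*((15/8)/1) = (-73)²*((15/8)*1) = 5329*(15/8) = 79935/8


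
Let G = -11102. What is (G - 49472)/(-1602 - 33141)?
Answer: 60574/34743 ≈ 1.7435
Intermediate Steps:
(G - 49472)/(-1602 - 33141) = (-11102 - 49472)/(-1602 - 33141) = -60574/(-34743) = -60574*(-1/34743) = 60574/34743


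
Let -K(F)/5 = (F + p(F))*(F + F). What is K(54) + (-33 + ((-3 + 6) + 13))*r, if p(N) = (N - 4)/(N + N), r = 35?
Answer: -30005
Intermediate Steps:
p(N) = (-4 + N)/(2*N) (p(N) = (-4 + N)/((2*N)) = (-4 + N)*(1/(2*N)) = (-4 + N)/(2*N))
K(F) = -10*F*(F + (-4 + F)/(2*F)) (K(F) = -5*(F + (-4 + F)/(2*F))*(F + F) = -5*(F + (-4 + F)/(2*F))*2*F = -10*F*(F + (-4 + F)/(2*F)))
K(54) + (-33 + ((-3 + 6) + 13))*r = (20 - 10*54**2 - 5*54) + (-33 + ((-3 + 6) + 13))*35 = (20 - 10*2916 - 270) + (-33 + (3 + 13))*35 = (20 - 29160 - 270) + (-33 + 16)*35 = -29410 - 17*35 = -29410 - 595 = -30005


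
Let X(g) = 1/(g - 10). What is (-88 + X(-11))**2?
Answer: 3418801/441 ≈ 7752.4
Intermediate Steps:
X(g) = 1/(-10 + g)
(-88 + X(-11))**2 = (-88 + 1/(-10 - 11))**2 = (-88 + 1/(-21))**2 = (-88 - 1/21)**2 = (-1849/21)**2 = 3418801/441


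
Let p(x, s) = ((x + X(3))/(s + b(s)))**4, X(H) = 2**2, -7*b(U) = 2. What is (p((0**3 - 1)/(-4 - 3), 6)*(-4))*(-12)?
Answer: 2121843/160000 ≈ 13.262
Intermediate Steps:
b(U) = -2/7 (b(U) = -1/7*2 = -2/7)
X(H) = 4
p(x, s) = (4 + x)**4/(-2/7 + s)**4 (p(x, s) = ((x + 4)/(s - 2/7))**4 = ((4 + x)/(-2/7 + s))**4 = (4 + x)**4/(-2/7 + s)**4)
(p((0**3 - 1)/(-4 - 3), 6)*(-4))*(-12) = ((2401*(4 + (0**3 - 1)/(-4 - 3))**4/(-2 + 7*6)**4)*(-4))*(-12) = ((2401*(4 + (0 - 1)/(-7))**4/(-2 + 42)**4)*(-4))*(-12) = ((2401*(4 - 1*(-1/7))**4/40**4)*(-4))*(-12) = ((2401*(1/2560000)*(4 + 1/7)**4)*(-4))*(-12) = ((2401*(1/2560000)*(29/7)**4)*(-4))*(-12) = ((2401*(1/2560000)*(707281/2401))*(-4))*(-12) = ((707281/2560000)*(-4))*(-12) = -707281/640000*(-12) = 2121843/160000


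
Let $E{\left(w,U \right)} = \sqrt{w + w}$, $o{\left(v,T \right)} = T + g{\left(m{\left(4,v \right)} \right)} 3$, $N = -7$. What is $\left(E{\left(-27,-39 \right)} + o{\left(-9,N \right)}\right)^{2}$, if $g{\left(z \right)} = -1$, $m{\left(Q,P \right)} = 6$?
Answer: $46 - 60 i \sqrt{6} \approx 46.0 - 146.97 i$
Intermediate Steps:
$o{\left(v,T \right)} = -3 + T$ ($o{\left(v,T \right)} = T - 3 = -3 + T$)
$E{\left(w,U \right)} = \sqrt{2} \sqrt{w}$ ($E{\left(w,U \right)} = \sqrt{2 w} = \sqrt{2} \sqrt{w}$)
$\left(E{\left(-27,-39 \right)} + o{\left(-9,N \right)}\right)^{2} = \left(\sqrt{2} \sqrt{-27} - 10\right)^{2} = \left(\sqrt{2} \cdot 3 i \sqrt{3} - 10\right)^{2} = \left(3 i \sqrt{6} - 10\right)^{2} = \left(-10 + 3 i \sqrt{6}\right)^{2}$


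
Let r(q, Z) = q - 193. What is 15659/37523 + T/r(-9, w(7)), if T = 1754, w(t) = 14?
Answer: -31326112/3789823 ≈ -8.2659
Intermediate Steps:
r(q, Z) = -193 + q
15659/37523 + T/r(-9, w(7)) = 15659/37523 + 1754/(-193 - 9) = 15659*(1/37523) + 1754/(-202) = 15659/37523 + 1754*(-1/202) = 15659/37523 - 877/101 = -31326112/3789823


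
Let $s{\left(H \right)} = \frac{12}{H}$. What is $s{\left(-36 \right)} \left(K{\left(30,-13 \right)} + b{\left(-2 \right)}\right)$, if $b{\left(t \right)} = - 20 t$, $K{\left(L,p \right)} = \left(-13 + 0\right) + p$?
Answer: $- \frac{14}{3} \approx -4.6667$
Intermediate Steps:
$K{\left(L,p \right)} = -13 + p$
$s{\left(-36 \right)} \left(K{\left(30,-13 \right)} + b{\left(-2 \right)}\right) = \frac{12}{-36} \left(\left(-13 - 13\right) - -40\right) = 12 \left(- \frac{1}{36}\right) \left(-26 + 40\right) = \left(- \frac{1}{3}\right) 14 = - \frac{14}{3}$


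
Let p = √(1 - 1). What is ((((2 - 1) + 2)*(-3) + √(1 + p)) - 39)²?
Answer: 2209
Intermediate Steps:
p = 0 (p = √0 = 0)
((((2 - 1) + 2)*(-3) + √(1 + p)) - 39)² = ((((2 - 1) + 2)*(-3) + √(1 + 0)) - 39)² = (((1 + 2)*(-3) + √1) - 39)² = ((3*(-3) + 1) - 39)² = ((-9 + 1) - 39)² = (-8 - 39)² = (-47)² = 2209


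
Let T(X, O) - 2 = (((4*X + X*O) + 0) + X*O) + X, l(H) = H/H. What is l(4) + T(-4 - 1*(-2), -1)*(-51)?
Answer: 205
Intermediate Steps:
l(H) = 1
T(X, O) = 2 + 5*X + 2*O*X (T(X, O) = 2 + ((((4*X + X*O) + 0) + X*O) + X) = 2 + ((((4*X + O*X) + 0) + O*X) + X) = 2 + (((4*X + O*X) + O*X) + X) = 2 + ((4*X + 2*O*X) + X) = 2 + (5*X + 2*O*X) = 2 + 5*X + 2*O*X)
l(4) + T(-4 - 1*(-2), -1)*(-51) = 1 + (2 + 5*(-4 - 1*(-2)) + 2*(-1)*(-4 - 1*(-2)))*(-51) = 1 + (2 + 5*(-4 + 2) + 2*(-1)*(-4 + 2))*(-51) = 1 + (2 + 5*(-2) + 2*(-1)*(-2))*(-51) = 1 + (2 - 10 + 4)*(-51) = 1 - 4*(-51) = 1 + 204 = 205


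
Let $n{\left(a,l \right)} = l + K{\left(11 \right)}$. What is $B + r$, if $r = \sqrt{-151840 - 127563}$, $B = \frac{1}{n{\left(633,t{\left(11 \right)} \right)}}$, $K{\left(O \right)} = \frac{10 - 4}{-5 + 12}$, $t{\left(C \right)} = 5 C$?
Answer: $\frac{7}{391} + i \sqrt{279403} \approx 0.017903 + 528.59 i$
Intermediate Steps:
$K{\left(O \right)} = \frac{6}{7}$
$n{\left(a,l \right)} = \frac{6}{7} + l$ ($n{\left(a,l \right)} = l + \frac{6}{7} = \frac{6}{7} + l$)
$B = \frac{7}{391}$ ($B = \frac{1}{\frac{6}{7} + 5 \cdot 11} = \frac{1}{\frac{6}{7} + 55} = \frac{1}{\frac{391}{7}} = \frac{7}{391} \approx 0.017903$)
$r = i \sqrt{279403}$ ($r = \sqrt{-279403} = i \sqrt{279403} \approx 528.59 i$)
$B + r = \frac{7}{391} + i \sqrt{279403}$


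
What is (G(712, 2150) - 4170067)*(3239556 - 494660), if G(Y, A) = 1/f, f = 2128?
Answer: -217481604308100/19 ≈ -1.1446e+13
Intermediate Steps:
G(Y, A) = 1/2128
(G(712, 2150) - 4170067)*(3239556 - 494660) = (1/2128 - 4170067)*(3239556 - 494660) = -8873902575/2128*2744896 = -217481604308100/19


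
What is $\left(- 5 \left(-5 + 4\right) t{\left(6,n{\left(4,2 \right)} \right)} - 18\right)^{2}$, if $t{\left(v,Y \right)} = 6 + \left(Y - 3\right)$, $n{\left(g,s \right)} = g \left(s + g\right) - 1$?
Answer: $12544$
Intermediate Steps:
$n{\left(g,s \right)} = -1 + g \left(g + s\right)$ ($n{\left(g,s \right)} = g \left(g + s\right) - 1 = -1 + g \left(g + s\right)$)
$t{\left(v,Y \right)} = 3 + Y$ ($t{\left(v,Y \right)} = 6 + \left(Y - 3\right) = 6 + \left(-3 + Y\right) = 3 + Y$)
$\left(- 5 \left(-5 + 4\right) t{\left(6,n{\left(4,2 \right)} \right)} - 18\right)^{2} = \left(- 5 \left(-5 + 4\right) \left(3 + \left(-1 + 4^{2} + 4 \cdot 2\right)\right) - 18\right)^{2} = \left(\left(-5\right) \left(-1\right) \left(3 + \left(-1 + 16 + 8\right)\right) - 18\right)^{2} = \left(5 \left(3 + 23\right) - 18\right)^{2} = \left(5 \cdot 26 - 18\right)^{2} = \left(130 - 18\right)^{2} = 112^{2} = 12544$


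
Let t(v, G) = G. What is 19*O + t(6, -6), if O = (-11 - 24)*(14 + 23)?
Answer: -24611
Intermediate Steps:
O = -1295 (O = -35*37 = -1295)
19*O + t(6, -6) = 19*(-1295) - 6 = -24605 - 6 = -24611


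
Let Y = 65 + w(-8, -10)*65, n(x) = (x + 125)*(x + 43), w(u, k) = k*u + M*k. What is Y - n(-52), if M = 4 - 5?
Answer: 6572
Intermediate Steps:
M = -1
w(u, k) = -k + k*u (w(u, k) = k*u - k = -k + k*u)
n(x) = (43 + x)*(125 + x) (n(x) = (125 + x)*(43 + x) = (43 + x)*(125 + x))
Y = 5915 (Y = 65 - 10*(-1 - 8)*65 = 65 - 10*(-9)*65 = 65 + 90*65 = 65 + 5850 = 5915)
Y - n(-52) = 5915 - (5375 + (-52)² + 168*(-52)) = 5915 - (5375 + 2704 - 8736) = 5915 - 1*(-657) = 5915 + 657 = 6572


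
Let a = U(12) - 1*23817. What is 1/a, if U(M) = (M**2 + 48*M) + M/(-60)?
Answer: -5/115486 ≈ -4.3295e-5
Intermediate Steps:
U(M) = M**2 + 2879*M/60 (U(M) = (M**2 + 48*M) + M*(-1/60) = (M**2 + 48*M) - M/60 = M**2 + 2879*M/60)
a = -115486/5 (a = (1/60)*12*(2879 + 60*12) - 1*23817 = (1/60)*12*(2879 + 720) - 23817 = (1/60)*12*3599 - 23817 = 3599/5 - 23817 = -115486/5 ≈ -23097.)
1/a = 1/(-115486/5) = -5/115486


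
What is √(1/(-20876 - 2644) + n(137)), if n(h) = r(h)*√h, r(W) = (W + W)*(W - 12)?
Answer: √(-30 + 24166800000*√137)/840 ≈ 633.16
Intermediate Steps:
r(W) = 2*W*(-12 + W) (r(W) = (2*W)*(-12 + W) = 2*W*(-12 + W))
n(h) = 2*h^(3/2)*(-12 + h) (n(h) = (2*h*(-12 + h))*√h = 2*h^(3/2)*(-12 + h))
√(1/(-20876 - 2644) + n(137)) = √(1/(-20876 - 2644) + 2*137^(3/2)*(-12 + 137)) = √(1/(-23520) + 2*(137*√137)*125) = √(-1/23520 + 34250*√137)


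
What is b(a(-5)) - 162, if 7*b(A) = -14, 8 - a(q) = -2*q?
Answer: -164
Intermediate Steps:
a(q) = 8 + 2*q (a(q) = 8 - (-2)*q = 8 + 2*q)
b(A) = -2 (b(A) = (1/7)*(-14) = -2)
b(a(-5)) - 162 = -2 - 162 = -164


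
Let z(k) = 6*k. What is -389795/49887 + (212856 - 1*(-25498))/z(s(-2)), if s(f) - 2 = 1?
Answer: 660208316/49887 ≈ 13234.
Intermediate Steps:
s(f) = 3 (s(f) = 2 + 1 = 3)
-389795/49887 + (212856 - 1*(-25498))/z(s(-2)) = -389795/49887 + (212856 - 1*(-25498))/((6*3)) = -389795*1/49887 + (212856 + 25498)/18 = -389795/49887 + 238354*(1/18) = -389795/49887 + 119177/9 = 660208316/49887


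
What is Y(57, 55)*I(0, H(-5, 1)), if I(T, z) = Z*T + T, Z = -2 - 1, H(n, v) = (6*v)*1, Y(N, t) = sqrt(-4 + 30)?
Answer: 0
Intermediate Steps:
Y(N, t) = sqrt(26)
H(n, v) = 6*v
Z = -3
I(T, z) = -2*T (I(T, z) = -3*T + T = -2*T)
Y(57, 55)*I(0, H(-5, 1)) = sqrt(26)*(-2*0) = sqrt(26)*0 = 0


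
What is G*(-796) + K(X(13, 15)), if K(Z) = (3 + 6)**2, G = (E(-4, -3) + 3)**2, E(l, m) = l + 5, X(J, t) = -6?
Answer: -12655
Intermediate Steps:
E(l, m) = 5 + l
G = 16 (G = ((5 - 4) + 3)**2 = (1 + 3)**2 = 4**2 = 16)
K(Z) = 81 (K(Z) = 9**2 = 81)
G*(-796) + K(X(13, 15)) = 16*(-796) + 81 = -12736 + 81 = -12655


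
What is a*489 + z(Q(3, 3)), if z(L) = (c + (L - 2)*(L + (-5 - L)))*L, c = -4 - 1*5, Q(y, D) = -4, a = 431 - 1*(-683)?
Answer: 544662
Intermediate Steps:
a = 1114 (a = 431 + 683 = 1114)
c = -9 (c = -4 - 5 = -9)
z(L) = L*(1 - 5*L) (z(L) = (-9 + (L - 2)*(L + (-5 - L)))*L = (-9 + (-2 + L)*(-5))*L = (-9 + (10 - 5*L))*L = (1 - 5*L)*L = L*(1 - 5*L))
a*489 + z(Q(3, 3)) = 1114*489 - 4*(1 - 5*(-4)) = 544746 - 4*(1 + 20) = 544746 - 4*21 = 544746 - 84 = 544662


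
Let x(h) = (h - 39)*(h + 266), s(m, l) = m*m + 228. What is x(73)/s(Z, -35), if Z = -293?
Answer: 11526/86077 ≈ 0.13390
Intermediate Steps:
s(m, l) = 228 + m² (s(m, l) = m² + 228 = 228 + m²)
x(h) = (-39 + h)*(266 + h)
x(73)/s(Z, -35) = (-10374 + 73² + 227*73)/(228 + (-293)²) = (-10374 + 5329 + 16571)/(228 + 85849) = 11526/86077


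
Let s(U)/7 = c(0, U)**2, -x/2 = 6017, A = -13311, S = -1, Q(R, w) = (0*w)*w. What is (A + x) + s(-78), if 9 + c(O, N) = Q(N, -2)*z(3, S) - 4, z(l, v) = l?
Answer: -24162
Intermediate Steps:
Q(R, w) = 0 (Q(R, w) = 0*w = 0)
x = -12034 (x = -2*6017 = -12034)
c(O, N) = -13 (c(O, N) = -9 + (0*3 - 4) = -9 + (0 - 4) = -9 - 4 = -13)
s(U) = 1183 (s(U) = 7*(-13)**2 = 7*169 = 1183)
(A + x) + s(-78) = (-13311 - 12034) + 1183 = -25345 + 1183 = -24162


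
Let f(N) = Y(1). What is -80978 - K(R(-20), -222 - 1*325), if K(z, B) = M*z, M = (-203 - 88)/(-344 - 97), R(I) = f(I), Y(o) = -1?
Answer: -11903669/147 ≈ -80977.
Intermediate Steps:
f(N) = -1
R(I) = -1
M = 97/147 (M = -291/(-441) = -291*(-1/441) = 97/147 ≈ 0.65986)
K(z, B) = 97*z/147
-80978 - K(R(-20), -222 - 1*325) = -80978 - 97*(-1)/147 = -80978 - 1*(-97/147) = -80978 + 97/147 = -11903669/147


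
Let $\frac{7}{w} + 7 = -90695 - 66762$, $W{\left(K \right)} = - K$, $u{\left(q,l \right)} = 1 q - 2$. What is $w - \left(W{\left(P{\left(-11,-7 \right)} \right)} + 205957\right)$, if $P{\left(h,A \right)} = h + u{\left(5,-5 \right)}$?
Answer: $- \frac{32432072767}{157464} \approx -2.0597 \cdot 10^{5}$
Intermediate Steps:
$u{\left(q,l \right)} = -2 + q$ ($u{\left(q,l \right)} = q - 2 = -2 + q$)
$P{\left(h,A \right)} = 3 + h$ ($P{\left(h,A \right)} = h + \left(-2 + 5\right) = h + 3 = 3 + h$)
$w = - \frac{7}{157464}$ ($w = \frac{7}{-7 - 157457} = \frac{7}{-157464} = 7 \left(- \frac{1}{157464}\right) = - \frac{7}{157464} \approx -4.4455 \cdot 10^{-5}$)
$w - \left(W{\left(P{\left(-11,-7 \right)} \right)} + 205957\right) = - \frac{7}{157464} - \left(- (3 - 11) + 205957\right) = - \frac{7}{157464} - \left(\left(-1\right) \left(-8\right) + 205957\right) = - \frac{7}{157464} - \left(8 + 205957\right) = - \frac{7}{157464} - 205965 = - \frac{32432072767}{157464}$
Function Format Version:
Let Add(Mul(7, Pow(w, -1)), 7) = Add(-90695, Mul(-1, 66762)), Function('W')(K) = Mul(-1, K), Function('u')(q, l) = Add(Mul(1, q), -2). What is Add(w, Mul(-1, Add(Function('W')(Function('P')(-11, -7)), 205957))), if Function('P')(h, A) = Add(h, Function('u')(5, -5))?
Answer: Rational(-32432072767, 157464) ≈ -2.0597e+5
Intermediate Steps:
Function('u')(q, l) = Add(-2, q) (Function('u')(q, l) = Add(q, -2) = Add(-2, q))
Function('P')(h, A) = Add(3, h) (Function('P')(h, A) = Add(h, Add(-2, 5)) = Add(h, 3) = Add(3, h))
w = Rational(-7, 157464) (w = Mul(7, Pow(Add(-7, Add(-90695, Mul(-1, 66762))), -1)) = Mul(7, Pow(Add(-7, Add(-90695, -66762)), -1)) = Mul(7, Pow(Add(-7, -157457), -1)) = Mul(7, Pow(-157464, -1)) = Mul(7, Rational(-1, 157464)) = Rational(-7, 157464) ≈ -4.4455e-5)
Add(w, Mul(-1, Add(Function('W')(Function('P')(-11, -7)), 205957))) = Add(Rational(-7, 157464), Mul(-1, Add(Mul(-1, Add(3, -11)), 205957))) = Add(Rational(-7, 157464), Mul(-1, Add(Mul(-1, -8), 205957))) = Add(Rational(-7, 157464), Mul(-1, Add(8, 205957))) = Add(Rational(-7, 157464), Mul(-1, 205965)) = Add(Rational(-7, 157464), -205965) = Rational(-32432072767, 157464)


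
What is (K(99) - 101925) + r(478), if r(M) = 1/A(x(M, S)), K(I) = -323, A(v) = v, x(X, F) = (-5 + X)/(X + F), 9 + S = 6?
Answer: -48362829/473 ≈ -1.0225e+5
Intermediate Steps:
S = -3 (S = -9 + 6 = -3)
x(X, F) = (-5 + X)/(F + X)
r(M) = (-3 + M)/(-5 + M) (r(M) = 1/((-5 + M)/(-3 + M)) = (-3 + M)/(-5 + M))
(K(99) - 101925) + r(478) = (-323 - 101925) + (-3 + 478)/(-5 + 478) = -102248 + 475/473 = -48362829/473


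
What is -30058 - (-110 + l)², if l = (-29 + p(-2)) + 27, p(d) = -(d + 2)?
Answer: -42602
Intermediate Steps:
p(d) = -2 - d (p(d) = -(2 + d) = -2 - d)
l = -2 (l = (-29 + (-2 - 1*(-2))) + 27 = (-29 + (-2 + 2)) + 27 = (-29 + 0) + 27 = -29 + 27 = -2)
-30058 - (-110 + l)² = -30058 - (-110 - 2)² = -30058 - 1*(-112)² = -30058 - 1*12544 = -30058 - 12544 = -42602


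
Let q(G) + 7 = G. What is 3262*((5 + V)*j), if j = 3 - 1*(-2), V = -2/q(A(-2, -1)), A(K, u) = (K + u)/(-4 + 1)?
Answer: 260960/3 ≈ 86987.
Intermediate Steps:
A(K, u) = -K/3 - u/3 (A(K, u) = (K + u)/(-3) = (K + u)*(-1/3) = -K/3 - u/3)
q(G) = -7 + G
V = 1/3 (V = -2/(-7 + (-1/3*(-2) - 1/3*(-1))) = -2/(-7 + (2/3 + 1/3)) = -2/(-7 + 1) = -2/(-6) = -2*(-1/6) = 1/3 ≈ 0.33333)
j = 5 (j = 3 + 2 = 5)
3262*((5 + V)*j) = 3262*((5 + 1/3)*5) = 3262*((16/3)*5) = 3262*(80/3) = 260960/3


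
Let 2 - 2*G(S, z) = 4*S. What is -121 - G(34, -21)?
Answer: -54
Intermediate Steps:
G(S, z) = 1 - 2*S
-121 - G(34, -21) = -121 - (1 - 2*34) = -121 - (1 - 68) = -121 - 1*(-67) = -121 + 67 = -54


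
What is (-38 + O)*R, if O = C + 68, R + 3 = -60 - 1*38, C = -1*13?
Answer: -1717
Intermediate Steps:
C = -13
R = -101 (R = -3 + (-60 - 1*38) = -3 + (-60 - 38) = -3 - 98 = -101)
O = 55 (O = -13 + 68 = 55)
(-38 + O)*R = (-38 + 55)*(-101) = 17*(-101) = -1717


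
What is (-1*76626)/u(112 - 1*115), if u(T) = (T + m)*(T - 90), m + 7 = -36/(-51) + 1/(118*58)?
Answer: -990586872/11173795 ≈ -88.653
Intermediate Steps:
m = -732291/116348 (m = -7 + (-36/(-51) + 1/(118*58)) = -7 + (-36*(-1/51) + (1/118)*(1/58)) = -7 + (12/17 + 1/6844) = -7 + 82145/116348 = -732291/116348 ≈ -6.2940)
u(T) = (-90 + T)*(-732291/116348 + T) (u(T) = (T - 732291/116348)*(T - 90) = (-732291/116348 + T)*(-90 + T) = (-90 + T)*(-732291/116348 + T))
(-1*76626)/u(112 - 1*115) = (-1*76626)/(32953095/58174 + (112 - 1*115)² - 11203611*(112 - 1*115)/116348) = -76626/(32953095/58174 + (112 - 115)² - 11203611*(112 - 115)/116348) = -76626/(32953095/58174 + (-3)² - 11203611/116348*(-3)) = -76626/(32953095/58174 + 9 + 33610833/116348) = -76626/100564155/116348 = -76626*116348/100564155 = -990586872/11173795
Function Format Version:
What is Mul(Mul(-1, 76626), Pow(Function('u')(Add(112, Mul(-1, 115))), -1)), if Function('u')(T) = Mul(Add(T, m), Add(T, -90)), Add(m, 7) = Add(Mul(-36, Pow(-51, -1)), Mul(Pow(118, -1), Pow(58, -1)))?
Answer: Rational(-990586872, 11173795) ≈ -88.653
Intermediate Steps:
m = Rational(-732291, 116348) (m = Add(-7, Add(Mul(-36, Pow(-51, -1)), Mul(Pow(118, -1), Pow(58, -1)))) = Add(-7, Add(Mul(-36, Rational(-1, 51)), Mul(Rational(1, 118), Rational(1, 58)))) = Add(-7, Add(Rational(12, 17), Rational(1, 6844))) = Add(-7, Rational(82145, 116348)) = Rational(-732291, 116348) ≈ -6.2940)
Function('u')(T) = Mul(Add(-90, T), Add(Rational(-732291, 116348), T)) (Function('u')(T) = Mul(Add(T, Rational(-732291, 116348)), Add(T, -90)) = Mul(Add(Rational(-732291, 116348), T), Add(-90, T)) = Mul(Add(-90, T), Add(Rational(-732291, 116348), T)))
Mul(Mul(-1, 76626), Pow(Function('u')(Add(112, Mul(-1, 115))), -1)) = Mul(Mul(-1, 76626), Pow(Add(Rational(32953095, 58174), Pow(Add(112, Mul(-1, 115)), 2), Mul(Rational(-11203611, 116348), Add(112, Mul(-1, 115)))), -1)) = Mul(-76626, Pow(Add(Rational(32953095, 58174), Pow(Add(112, -115), 2), Mul(Rational(-11203611, 116348), Add(112, -115))), -1)) = Mul(-76626, Pow(Add(Rational(32953095, 58174), Pow(-3, 2), Mul(Rational(-11203611, 116348), -3)), -1)) = Mul(-76626, Pow(Add(Rational(32953095, 58174), 9, Rational(33610833, 116348)), -1)) = Mul(-76626, Pow(Rational(100564155, 116348), -1)) = Mul(-76626, Rational(116348, 100564155)) = Rational(-990586872, 11173795)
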